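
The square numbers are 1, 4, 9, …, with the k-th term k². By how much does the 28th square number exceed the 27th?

n² − (n−1)² = 2n − 1, so 28² − 27² = 2·28 − 1 = 55.

55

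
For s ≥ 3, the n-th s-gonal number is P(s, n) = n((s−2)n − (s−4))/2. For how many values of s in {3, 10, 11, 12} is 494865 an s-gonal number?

1

s = 3: P(3, 994) = 494515 and P(3, 995) = 495510; 494865 is not s-gonal.
s = 10: P(10, 352) = 494560 and P(10, 353) = 497377; 494865 is not s-gonal.
s = 11: P(11, 332) = 494846 and P(11, 333) = 497835; 494865 is not s-gonal.
s = 12: P(12, 315) = 494865. ✓
Hits: s ∈ {12} → 1.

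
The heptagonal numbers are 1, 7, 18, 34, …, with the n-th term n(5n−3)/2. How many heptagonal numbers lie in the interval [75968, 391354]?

The n-th heptagonal number is n(5n−3)/2.
Smallest index with value ≥ 75968: n = 175 (giving 76300).
Largest index with value ≤ 391354: n = 395 (giving 389470).
Indices 175 through 395: 221 terms.

221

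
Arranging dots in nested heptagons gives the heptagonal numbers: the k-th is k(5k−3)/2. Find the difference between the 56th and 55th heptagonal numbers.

Consecutive heptagonal numbers differ by 5n − 4: here 5·56 − 4 = 276.

276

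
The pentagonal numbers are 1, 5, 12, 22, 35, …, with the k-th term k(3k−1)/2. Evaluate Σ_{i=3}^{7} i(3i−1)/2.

Σ i(3i−1)/2 = (3Σi² − Σi) / 2 over i = 3..7.
Σi = 28 − 3 = 25 and Σi² = 140 − 5 = 135.
(3·135 − 1·25) / 2 = 380/2 = 190.

190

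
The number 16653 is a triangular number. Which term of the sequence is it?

Set n(n+1)/2 = 16653, giving n² + n − 33306 = 0.
The discriminant is 1 + 8·16653 = 133225, and √133225 = 365.
So n = (-1 + 365) / 2 = 364/2 = 182.
Check: 182·183/2 = 16653. ✓

182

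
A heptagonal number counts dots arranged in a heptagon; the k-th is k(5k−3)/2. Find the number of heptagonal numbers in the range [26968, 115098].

The n-th heptagonal number is n(5n−3)/2.
Smallest index with value ≥ 26968: n = 105 (giving 27405).
Largest index with value ≤ 115098: n = 214 (giving 114169).
Indices 105 through 214: 110 terms.

110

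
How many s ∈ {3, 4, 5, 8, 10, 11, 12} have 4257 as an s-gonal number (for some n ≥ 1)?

1

s = 3: P(3, 91) = 4186 and P(3, 92) = 4278; 4257 is not s-gonal.
s = 4: P(4, 65) = 4225 and P(4, 66) = 4356; 4257 is not s-gonal.
s = 5: P(5, 53) = 4187 and P(5, 54) = 4347; 4257 is not s-gonal.
s = 8: P(8, 38) = 4256 and P(8, 39) = 4485; 4257 is not s-gonal.
s = 10: P(10, 33) = 4257. ✓
s = 11: P(11, 31) = 4216 and P(11, 32) = 4496; 4257 is not s-gonal.
s = 12: P(12, 29) = 4089 and P(12, 30) = 4380; 4257 is not s-gonal.
Hits: s ∈ {10} → 1.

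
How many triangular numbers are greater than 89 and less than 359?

14

The n-th triangular number is n(n+1)/2.
Smallest index with value > 89: n = 13 (giving 91).
Largest index with value < 359: n = 26 (giving 351).
Indices 13 through 26: 14 terms.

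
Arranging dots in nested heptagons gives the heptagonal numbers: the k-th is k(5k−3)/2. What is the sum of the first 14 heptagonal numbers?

Σ i(5i−3)/2 = (5Σi² − 3Σi) / 2 over i = 1..14.
Σi = 105 and Σi² = 1015.
(5·1015 − 3·105) / 2 = 4760/2 = 2380.

2380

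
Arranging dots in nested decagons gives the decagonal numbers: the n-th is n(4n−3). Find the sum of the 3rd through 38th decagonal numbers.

73842

Σ i(4i−3) = 4Σi² − 3Σi over i = 3..38.
Σi = 741 − 3 = 738 and Σi² = 19019 − 5 = 19014.
4·19014 − 3·738 = 73842.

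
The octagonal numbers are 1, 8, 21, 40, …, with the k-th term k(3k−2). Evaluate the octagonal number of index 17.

The 17th octagonal number is n(3n−2) with n = 17.
17·(3·17 − 2) = 17·49 = 833.

833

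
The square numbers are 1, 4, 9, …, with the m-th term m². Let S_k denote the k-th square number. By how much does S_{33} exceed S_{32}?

n² − (n−1)² = 2n − 1, so 33² − 32² = 2·33 − 1 = 65.

65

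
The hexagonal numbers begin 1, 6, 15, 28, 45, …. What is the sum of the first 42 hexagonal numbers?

Σ i(2i−1) = 2Σi² − Σi over i = 1..42.
Σi = 903 and Σi² = 25585.
2·25585 − 1·903 = 50267.

50267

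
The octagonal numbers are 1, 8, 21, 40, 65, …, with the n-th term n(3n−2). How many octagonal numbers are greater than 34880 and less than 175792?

The n-th octagonal number is n(3n−2).
Smallest index with value > 34880: n = 109 (giving 35425).
Largest index with value < 175792: n = 242 (giving 175208).
Indices 109 through 242: 134 terms.

134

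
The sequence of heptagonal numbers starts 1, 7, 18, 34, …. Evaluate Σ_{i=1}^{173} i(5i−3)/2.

4329671

Σ i(5i−3)/2 = (5Σi² − 3Σi) / 2 over i = 1..173.
Σi = 15051 and Σi² = 1740899.
(5·1740899 − 3·15051) / 2 = 8659342/2 = 4329671.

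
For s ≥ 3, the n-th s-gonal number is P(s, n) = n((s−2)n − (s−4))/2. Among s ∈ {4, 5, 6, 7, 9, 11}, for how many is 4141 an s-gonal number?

s = 4: P(4, 64) = 4096 and P(4, 65) = 4225; 4141 is not s-gonal.
s = 5: P(5, 52) = 4030 and P(5, 53) = 4187; 4141 is not s-gonal.
s = 6: P(6, 45) = 4005 and P(6, 46) = 4186; 4141 is not s-gonal.
s = 7: P(7, 41) = 4141. ✓
s = 9: P(9, 34) = 3961 and P(9, 35) = 4200; 4141 is not s-gonal.
s = 11: P(11, 30) = 3945 and P(11, 31) = 4216; 4141 is not s-gonal.
Hits: s ∈ {7} → 1.

1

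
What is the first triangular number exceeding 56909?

Solve n(n+1)/2 > 56909 for integer n.
The largest n with value ≤ 56909 is 336 (since 56616 ≤ 56909 < 56953), so the first above is n = 337, value 56953.

56953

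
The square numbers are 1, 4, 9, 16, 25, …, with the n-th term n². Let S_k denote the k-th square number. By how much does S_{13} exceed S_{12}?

25

n² − (n−1)² = 2n − 1, so 13² − 12² = 2·13 − 1 = 25.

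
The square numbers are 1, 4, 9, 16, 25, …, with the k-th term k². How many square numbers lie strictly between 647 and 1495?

The n-th square number is n².
Smallest index with value > 647: n = 26 (giving 676).
Largest index with value < 1495: n = 38 (giving 1444).
Indices 26 through 38: 13 terms.

13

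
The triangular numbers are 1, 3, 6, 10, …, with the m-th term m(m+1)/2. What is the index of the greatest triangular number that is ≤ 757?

Solve n(n+1)/2 ≤ 757 for integer n.
n = 38 gives 741 ≤ 757, while n = 39 gives 780 > 757; so the answer is index 38.

38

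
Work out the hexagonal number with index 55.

The 55th hexagonal number is n(2n−1) with n = 55.
55·(2·55 − 1) = 55·109 = 5995.

5995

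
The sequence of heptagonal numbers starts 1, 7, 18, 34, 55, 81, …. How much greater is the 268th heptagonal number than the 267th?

Consecutive heptagonal numbers differ by 5n − 4: here 5·268 − 4 = 1336.

1336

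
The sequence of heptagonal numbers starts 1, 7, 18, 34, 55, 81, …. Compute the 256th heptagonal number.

163456

The 256th heptagonal number is n(5n−3)/2 with n = 256.
256·(5·256 − 3)/2 = 256·1277/2 = 163456.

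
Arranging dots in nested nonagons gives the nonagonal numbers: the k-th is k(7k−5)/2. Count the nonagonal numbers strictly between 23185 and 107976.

The n-th nonagonal number is n(7n−5)/2.
Smallest index with value > 23185: n = 82 (giving 23329).
Largest index with value < 107976: n = 175 (giving 106750).
Indices 82 through 175: 94 terms.

94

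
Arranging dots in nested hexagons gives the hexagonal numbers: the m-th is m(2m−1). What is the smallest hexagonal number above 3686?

3828

Solve n(2n−1) > 3686 for integer n.
The largest n with value ≤ 3686 is 43 (since 3655 ≤ 3686 < 3828), so the first above is n = 44, value 3828.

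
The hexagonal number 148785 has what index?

Set n(2n−1) = 148785, giving 2n² − n − 148785 = 0.
The discriminant is 1 + 8·148785 = 1190281, and √1190281 = 1091.
So n = (1 + 1091) / 4 = 1092/4 = 273.

273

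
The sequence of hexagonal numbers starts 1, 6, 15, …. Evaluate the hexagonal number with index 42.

The 42nd hexagonal number is n(2n−1) with n = 42.
42·(2·42 − 1) = 42·83 = 3486.

3486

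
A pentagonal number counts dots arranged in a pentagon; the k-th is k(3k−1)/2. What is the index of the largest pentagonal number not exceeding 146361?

Solve n(3n−1)/2 ≤ 146361 for integer n.
n = 312 gives 145860 ≤ 146361, while n = 313 gives 146797 > 146361; so the answer is index 312.

312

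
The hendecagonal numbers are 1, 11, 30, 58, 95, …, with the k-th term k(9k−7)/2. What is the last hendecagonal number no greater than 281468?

280375

Solve n(9n−7)/2 ≤ 281468 for integer n.
n = 250 gives 280375 ≤ 281468, while n = 251 gives 282626 > 281468; so the answer is 280375.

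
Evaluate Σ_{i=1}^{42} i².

Σ_{i=1}^{42} i² = 42·43·85/6 = 25585.

25585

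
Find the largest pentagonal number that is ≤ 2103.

Solve n(3n−1)/2 ≤ 2103 for integer n.
n = 37 gives 2035 ≤ 2103, while n = 38 gives 2147 > 2103; so the answer is 2035.

2035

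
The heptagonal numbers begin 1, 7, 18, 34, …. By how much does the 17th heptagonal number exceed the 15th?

157

17·(5·17 − 3)/2 = 697 and 15·(5·15 − 3)/2 = 540.
Difference: 697 − 540 = 157.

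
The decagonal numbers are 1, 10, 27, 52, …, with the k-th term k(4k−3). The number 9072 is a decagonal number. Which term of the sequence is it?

Set n(4n−3) = 9072, giving 4n² − 3n − 9072 = 0.
The discriminant is 9 + 16·9072 = 145161, and √145161 = 381.
So n = (3 + 381) / 8 = 384/8 = 48.
Check: 48·(4·48 − 3) = 9072. ✓

48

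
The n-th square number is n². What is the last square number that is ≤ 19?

Solve n² ≤ 19 for integer n.
n = 4 gives 16 ≤ 19, while n = 5 gives 25 > 19; so the answer is 16.

16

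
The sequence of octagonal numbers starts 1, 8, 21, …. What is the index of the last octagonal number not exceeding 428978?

Solve n(3n−2) ≤ 428978 for integer n.
n = 378 gives 427896 ≤ 428978, while n = 379 gives 430165 > 428978; so the answer is index 378.

378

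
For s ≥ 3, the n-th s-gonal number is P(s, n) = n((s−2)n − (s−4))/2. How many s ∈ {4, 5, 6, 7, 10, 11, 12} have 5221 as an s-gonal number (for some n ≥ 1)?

s = 4: P(4, 72) = 5184 and P(4, 73) = 5329; 5221 is not s-gonal.
s = 5: P(5, 59) = 5192 and P(5, 60) = 5370; 5221 is not s-gonal.
s = 6: P(6, 51) = 5151 and P(6, 52) = 5356; 5221 is not s-gonal.
s = 7: P(7, 46) = 5221. ✓
s = 10: P(10, 36) = 5076 and P(10, 37) = 5365; 5221 is not s-gonal.
s = 11: P(11, 34) = 5083 and P(11, 35) = 5390; 5221 is not s-gonal.
s = 12: P(12, 32) = 4992 and P(12, 33) = 5313; 5221 is not s-gonal.
Hits: s ∈ {7} → 1.

1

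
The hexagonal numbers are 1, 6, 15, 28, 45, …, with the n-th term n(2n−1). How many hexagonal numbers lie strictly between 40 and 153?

4

The n-th hexagonal number is n(2n−1).
Smallest index with value > 40: n = 5 (giving 45).
Largest index with value < 153: n = 8 (giving 120).
Indices 5 through 8: 4 terms.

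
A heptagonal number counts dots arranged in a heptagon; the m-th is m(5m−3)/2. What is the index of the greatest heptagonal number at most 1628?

Solve n(5n−3)/2 ≤ 1628 for integer n.
n = 25 gives 1525 ≤ 1628, while n = 26 gives 1651 > 1628; so the answer is index 25.

25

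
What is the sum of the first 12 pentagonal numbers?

936

Σ i(3i−1)/2 = (3Σi² − Σi) / 2 over i = 1..12.
Σi = 78 and Σi² = 650.
(3·650 − 1·78) / 2 = 1872/2 = 936.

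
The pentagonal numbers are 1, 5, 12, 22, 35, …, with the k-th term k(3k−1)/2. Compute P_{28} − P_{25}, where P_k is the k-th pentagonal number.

28·(3·28 − 1)/2 = 1162 and 25·(3·25 − 1)/2 = 925.
Difference: 1162 − 925 = 237.

237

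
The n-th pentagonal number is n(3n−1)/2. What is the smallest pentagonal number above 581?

590

Solve n(3n−1)/2 > 581 for integer n.
The largest n with value ≤ 581 is 19 (since 532 ≤ 581 < 590), so the first above is n = 20, value 590.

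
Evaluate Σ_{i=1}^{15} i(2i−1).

Σ i(2i−1) = 2Σi² − Σi over i = 1..15.
Σi = 120 and Σi² = 1240.
2·1240 − 1·120 = 2360.

2360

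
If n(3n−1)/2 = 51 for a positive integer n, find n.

6

Set n(3n−1)/2 = 51, giving 3n² − n − 102 = 0.
The discriminant is 1 + 24·51 = 1225, and √1225 = 35.
So n = (1 + 35) / 6 = 36/6 = 6.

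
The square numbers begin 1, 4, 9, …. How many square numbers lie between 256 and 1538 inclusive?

24

The n-th square number is n².
Smallest index with value ≥ 256: n = 16 (giving 256).
Largest index with value ≤ 1538: n = 39 (giving 1521).
Indices 16 through 39: 24 terms.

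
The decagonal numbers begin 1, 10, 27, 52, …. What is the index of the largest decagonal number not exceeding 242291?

246

Solve n(4n−3) ≤ 242291 for integer n.
n = 246 gives 241326 ≤ 242291, while n = 247 gives 243295 > 242291; so the answer is index 246.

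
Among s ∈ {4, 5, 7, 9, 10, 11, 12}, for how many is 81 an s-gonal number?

s = 4: P(4, 9) = 81. ✓
s = 5: P(5, 7) = 70 and P(5, 8) = 92; 81 is not s-gonal.
s = 7: P(7, 6) = 81. ✓
s = 9: P(9, 5) = 75 and P(9, 6) = 111; 81 is not s-gonal.
s = 10: P(10, 4) = 52 and P(10, 5) = 85; 81 is not s-gonal.
s = 11: P(11, 4) = 58 and P(11, 5) = 95; 81 is not s-gonal.
s = 12: P(12, 4) = 64 and P(12, 5) = 105; 81 is not s-gonal.
Hits: s ∈ {4, 7} → 2.

2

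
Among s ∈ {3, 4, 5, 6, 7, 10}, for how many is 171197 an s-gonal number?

s = 3: P(3, 584) = 170820 and P(3, 585) = 171405; 171197 is not s-gonal.
s = 4: P(4, 413) = 170569 and P(4, 414) = 171396; 171197 is not s-gonal.
s = 5: P(5, 338) = 171197. ✓
s = 6: P(6, 292) = 170236 and P(6, 293) = 171405; 171197 is not s-gonal.
s = 7: P(7, 261) = 169911 and P(7, 262) = 171217; 171197 is not s-gonal.
s = 10: P(10, 207) = 170775 and P(10, 208) = 172432; 171197 is not s-gonal.
Hits: s ∈ {5} → 1.

1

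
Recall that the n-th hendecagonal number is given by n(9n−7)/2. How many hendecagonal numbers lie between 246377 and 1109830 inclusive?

263

The n-th hendecagonal number is n(9n−7)/2.
Smallest index with value ≥ 246377: n = 235 (giving 247690).
Largest index with value ≤ 1109830: n = 497 (giving 1109801).
Indices 235 through 497: 263 terms.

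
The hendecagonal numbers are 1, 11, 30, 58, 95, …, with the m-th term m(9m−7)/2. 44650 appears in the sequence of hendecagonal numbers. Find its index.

100

Set n(9n−7)/2 = 44650, giving 9n² − 7n − 89300 = 0.
The discriminant is 49 + 72·44650 = 3214849, and √3214849 = 1793.
So n = (7 + 1793) / 18 = 1800/18 = 100.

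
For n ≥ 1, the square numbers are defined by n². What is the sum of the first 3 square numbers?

Σ_{i=1}^{3} i² = 3·4·7/6 = 14.

14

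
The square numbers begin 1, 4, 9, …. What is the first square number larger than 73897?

73984

Solve n² > 73897 for integer n.
The largest n with value ≤ 73897 is 271 (since 73441 ≤ 73897 < 73984), so the first above is n = 272, value 73984.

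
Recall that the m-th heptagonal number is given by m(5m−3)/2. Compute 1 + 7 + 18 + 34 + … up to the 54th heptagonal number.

Σ i(5i−3)/2 = (5Σi² − 3Σi) / 2 over i = 1..54.
Σi = 1485 and Σi² = 53955.
(5·53955 − 3·1485) / 2 = 265320/2 = 132660.

132660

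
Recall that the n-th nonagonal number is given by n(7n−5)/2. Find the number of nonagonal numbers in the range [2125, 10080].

The n-th nonagonal number is n(7n−5)/2.
Smallest index with value ≥ 2125: n = 25 (giving 2125).
Largest index with value ≤ 10080: n = 54 (giving 10071).
Indices 25 through 54: 30 terms.

30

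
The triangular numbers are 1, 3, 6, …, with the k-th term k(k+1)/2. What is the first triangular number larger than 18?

Solve n(n+1)/2 > 18 for integer n.
The largest n with value ≤ 18 is 5 (since 15 ≤ 18 < 21), so the first above is n = 6, value 21.

21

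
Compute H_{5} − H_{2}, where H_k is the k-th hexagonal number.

5·(2·5 − 1) = 45 and 2·(2·2 − 1) = 6.
Difference: 45 − 6 = 39.

39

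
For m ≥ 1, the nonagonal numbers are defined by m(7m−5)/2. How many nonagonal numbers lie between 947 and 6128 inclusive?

26

The n-th nonagonal number is n(7n−5)/2.
Smallest index with value ≥ 947: n = 17 (giving 969).
Largest index with value ≤ 6128: n = 42 (giving 6069).
Indices 17 through 42: 26 terms.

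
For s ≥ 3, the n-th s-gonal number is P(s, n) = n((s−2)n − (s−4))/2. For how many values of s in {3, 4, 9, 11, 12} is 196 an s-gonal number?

s = 3: P(3, 19) = 190 and P(3, 20) = 210; 196 is not s-gonal.
s = 4: P(4, 14) = 196. ✓
s = 9: P(9, 7) = 154 and P(9, 8) = 204; 196 is not s-gonal.
s = 11: P(11, 7) = 196. ✓
s = 12: P(12, 6) = 156 and P(12, 7) = 217; 196 is not s-gonal.
Hits: s ∈ {4, 11} → 2.

2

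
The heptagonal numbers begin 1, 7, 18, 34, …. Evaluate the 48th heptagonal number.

The 48th heptagonal number is n(5n−3)/2 with n = 48.
48·(5·48 − 3)/2 = 48·237/2 = 5688.

5688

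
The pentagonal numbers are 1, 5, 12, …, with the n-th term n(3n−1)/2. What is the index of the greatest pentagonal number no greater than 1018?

26

Solve n(3n−1)/2 ≤ 1018 for integer n.
n = 26 gives 1001 ≤ 1018, while n = 27 gives 1080 > 1018; so the answer is index 26.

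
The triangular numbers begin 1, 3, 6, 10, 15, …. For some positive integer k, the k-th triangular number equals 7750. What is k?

Set n(n+1)/2 = 7750, giving n² + n − 15500 = 0.
The discriminant is 1 + 8·7750 = 62001, and √62001 = 249.
So n = (-1 + 249) / 2 = 248/2 = 124.

124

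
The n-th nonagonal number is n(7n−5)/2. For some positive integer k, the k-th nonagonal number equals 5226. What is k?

39

Set n(7n−5)/2 = 5226, giving 7n² − 5n − 10452 = 0.
The discriminant is 25 + 56·5226 = 292681, and √292681 = 541.
So n = (5 + 541) / 14 = 546/14 = 39.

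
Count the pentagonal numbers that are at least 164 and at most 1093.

17

The n-th pentagonal number is n(3n−1)/2.
Smallest index with value ≥ 164: n = 11 (giving 176).
Largest index with value ≤ 1093: n = 27 (giving 1080).
Indices 11 through 27: 17 terms.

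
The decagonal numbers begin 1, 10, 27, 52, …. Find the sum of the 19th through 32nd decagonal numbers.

Σ i(4i−3) = 4Σi² − 3Σi over i = 19..32.
Σi = 528 − 171 = 357 and Σi² = 11440 − 2109 = 9331.
4·9331 − 3·357 = 36253.

36253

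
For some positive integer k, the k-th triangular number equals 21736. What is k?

Set n(n+1)/2 = 21736, giving n² + n − 43472 = 0.
So n = (-1 + 417) / 2 = 416/2 = 208.
Check: 208·209/2 = 21736. ✓

208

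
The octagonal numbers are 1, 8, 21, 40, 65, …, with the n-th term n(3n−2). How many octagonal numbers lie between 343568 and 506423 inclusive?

73

The n-th octagonal number is n(3n−2).
Smallest index with value ≥ 343568: n = 339 (giving 344085).
Largest index with value ≤ 506423: n = 411 (giving 505941).
Indices 339 through 411: 73 terms.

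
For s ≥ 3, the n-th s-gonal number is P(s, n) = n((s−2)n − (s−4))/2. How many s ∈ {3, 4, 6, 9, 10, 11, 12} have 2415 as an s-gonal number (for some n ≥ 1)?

s = 3: P(3, 69) = 2415. ✓
s = 4: P(4, 49) = 2401 and P(4, 50) = 2500; 2415 is not s-gonal.
s = 6: P(6, 35) = 2415. ✓
s = 9: P(9, 26) = 2301 and P(9, 27) = 2484; 2415 is not s-gonal.
s = 10: P(10, 24) = 2232 and P(10, 25) = 2425; 2415 is not s-gonal.
s = 11: P(11, 23) = 2300 and P(11, 24) = 2508; 2415 is not s-gonal.
s = 12: P(12, 22) = 2332 and P(12, 23) = 2553; 2415 is not s-gonal.
Hits: s ∈ {3, 6} → 2.

2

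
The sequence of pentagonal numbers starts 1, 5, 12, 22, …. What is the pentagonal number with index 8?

8·(3·8 − 1)/2 = 8·23/2 = 92.

92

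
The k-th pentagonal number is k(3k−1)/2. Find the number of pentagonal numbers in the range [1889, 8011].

The n-th pentagonal number is n(3n−1)/2.
Smallest index with value ≥ 1889: n = 36 (giving 1926).
Largest index with value ≤ 8011: n = 73 (giving 7957).
Indices 36 through 73: 38 terms.

38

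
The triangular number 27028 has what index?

232

Set n(n+1)/2 = 27028, giving n² + n − 54056 = 0.
The discriminant is 1 + 8·27028 = 216225, and √216225 = 465.
So n = (-1 + 465) / 2 = 464/2 = 232.
Check: 232·233/2 = 27028. ✓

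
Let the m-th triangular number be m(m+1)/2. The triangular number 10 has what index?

Set n(n+1)/2 = 10, giving n² + n − 20 = 0.
The discriminant is 1 + 8·10 = 81, and √81 = 9.
So n = (-1 + 9) / 2 = 8/2 = 4.

4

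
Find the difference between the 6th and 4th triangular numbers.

11

6·7/2 = 21 and 4·5/2 = 10.
Difference: 21 − 10 = 11.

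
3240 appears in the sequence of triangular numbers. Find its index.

Set n(n+1)/2 = 3240, giving n² + n − 6480 = 0.
The discriminant is 1 + 8·3240 = 25921, and √25921 = 161.
So n = (-1 + 161) / 2 = 160/2 = 80.
Check: 80·81/2 = 3240. ✓

80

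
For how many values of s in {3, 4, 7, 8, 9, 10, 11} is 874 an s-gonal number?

s = 3: P(3, 41) = 861 and P(3, 42) = 903; 874 is not s-gonal.
s = 4: P(4, 29) = 841 and P(4, 30) = 900; 874 is not s-gonal.
s = 7: P(7, 19) = 874. ✓
s = 8: P(8, 17) = 833 and P(8, 18) = 936; 874 is not s-gonal.
s = 9: P(9, 16) = 856 and P(9, 17) = 969; 874 is not s-gonal.
s = 10: P(10, 15) = 855 and P(10, 16) = 976; 874 is not s-gonal.
s = 11: P(11, 14) = 833 and P(11, 15) = 960; 874 is not s-gonal.
Hits: s ∈ {7} → 1.

1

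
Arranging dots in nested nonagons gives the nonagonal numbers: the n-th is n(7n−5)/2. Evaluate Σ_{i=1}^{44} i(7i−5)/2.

Σ i(7i−5)/2 = (7Σi² − 5Σi) / 2 over i = 1..44.
Σi = 990 and Σi² = 29370.
(7·29370 − 5·990) / 2 = 200640/2 = 100320.

100320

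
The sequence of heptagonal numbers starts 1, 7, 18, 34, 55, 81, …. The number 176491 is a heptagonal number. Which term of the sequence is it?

Set n(5n−3)/2 = 176491, giving 5n² − 3n − 352982 = 0.
The discriminant is 9 + 40·176491 = 7059649, and √7059649 = 2657.
So n = (3 + 2657) / 10 = 2660/10 = 266.

266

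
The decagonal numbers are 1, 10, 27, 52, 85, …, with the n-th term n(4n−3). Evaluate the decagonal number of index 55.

The 55th decagonal number is n(4n−3) with n = 55.
55·(4·55 − 3) = 55·217 = 11935.

11935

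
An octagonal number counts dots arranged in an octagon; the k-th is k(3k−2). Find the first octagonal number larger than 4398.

4485

Solve n(3n−2) > 4398 for integer n.
The largest n with value ≤ 4398 is 38 (since 4256 ≤ 4398 < 4485), so the first above is n = 39, value 4485.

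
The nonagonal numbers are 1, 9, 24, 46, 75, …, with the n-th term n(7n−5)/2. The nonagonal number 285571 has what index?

286

Set n(7n−5)/2 = 285571, giving 7n² − 5n − 571142 = 0.
So n = (5 + 3999) / 14 = 4004/14 = 286.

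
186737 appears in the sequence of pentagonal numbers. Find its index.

Set n(3n−1)/2 = 186737, giving 3n² − n − 373474 = 0.
The discriminant is 1 + 24·186737 = 4481689, and √4481689 = 2117.
So n = (1 + 2117) / 6 = 2118/6 = 353.

353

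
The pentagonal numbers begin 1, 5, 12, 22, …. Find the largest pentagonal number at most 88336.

87725

Solve n(3n−1)/2 ≤ 88336 for integer n.
n = 242 gives 87725 ≤ 88336, while n = 243 gives 88452 > 88336; so the answer is 87725.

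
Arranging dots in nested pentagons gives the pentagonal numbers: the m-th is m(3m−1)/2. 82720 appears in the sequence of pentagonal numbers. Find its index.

Set n(3n−1)/2 = 82720, giving 3n² − n − 165440 = 0.
So n = (1 + 1409) / 6 = 1410/6 = 235.
Check: 235·(3·235 − 1)/2 = 82720. ✓

235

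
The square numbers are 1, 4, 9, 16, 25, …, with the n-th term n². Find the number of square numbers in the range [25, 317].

13

The n-th square number is n².
Smallest index with value ≥ 25: n = 5 (giving 25).
Largest index with value ≤ 317: n = 17 (giving 289).
Indices 5 through 17: 13 terms.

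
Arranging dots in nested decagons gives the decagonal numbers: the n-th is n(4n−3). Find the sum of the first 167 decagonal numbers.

6223756

Σ i(4i−3) = 4Σi² − 3Σi over i = 1..167.
Σi = 14028 and Σi² = 1566460.
4·1566460 − 3·14028 = 6223756.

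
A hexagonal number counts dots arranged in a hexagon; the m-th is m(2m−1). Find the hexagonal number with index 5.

45

The 5th hexagonal number is n(2n−1) with n = 5.
5·(2·5 − 1) = 5·9 = 45.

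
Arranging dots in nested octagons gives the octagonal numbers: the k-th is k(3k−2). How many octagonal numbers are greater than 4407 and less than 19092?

The n-th octagonal number is n(3n−2).
Smallest index with value > 4407: n = 39 (giving 4485).
Largest index with value < 19092: n = 80 (giving 19040).
Indices 39 through 80: 42 terms.

42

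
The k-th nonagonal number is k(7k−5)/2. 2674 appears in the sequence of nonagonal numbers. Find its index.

Set n(7n−5)/2 = 2674, giving 7n² − 5n − 5348 = 0.
The discriminant is 25 + 56·2674 = 149769, and √149769 = 387.
So n = (5 + 387) / 14 = 392/14 = 28.

28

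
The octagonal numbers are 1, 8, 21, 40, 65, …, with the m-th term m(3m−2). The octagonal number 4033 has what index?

Set n(3n−2) = 4033, giving 3n² − 2n − 4033 = 0.
The discriminant is 4 + 12·4033 = 48400, and √48400 = 220.
So n = (2 + 220) / 6 = 222/6 = 37.
Check: 37·(3·37 − 2) = 4033. ✓

37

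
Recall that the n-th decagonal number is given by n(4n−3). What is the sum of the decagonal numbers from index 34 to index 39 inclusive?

Σ i(4i−3) = 4Σi² − 3Σi over i = 34..39.
Σi = 780 − 561 = 219 and Σi² = 20540 − 12529 = 8011.
4·8011 − 3·219 = 31387.

31387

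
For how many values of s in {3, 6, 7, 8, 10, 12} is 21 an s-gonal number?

2

s = 3: P(3, 6) = 21. ✓
s = 6: P(6, 3) = 15 and P(6, 4) = 28; 21 is not s-gonal.
s = 7: P(7, 3) = 18 and P(7, 4) = 34; 21 is not s-gonal.
s = 8: P(8, 3) = 21. ✓
s = 10: P(10, 2) = 10 and P(10, 3) = 27; 21 is not s-gonal.
s = 12: P(12, 2) = 12 and P(12, 3) = 33; 21 is not s-gonal.
Hits: s ∈ {3, 8} → 2.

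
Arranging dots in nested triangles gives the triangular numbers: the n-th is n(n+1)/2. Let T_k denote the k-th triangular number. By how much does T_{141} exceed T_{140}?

141

Consecutive triangular numbers differ by n: T_{141} − T_{140} = 141.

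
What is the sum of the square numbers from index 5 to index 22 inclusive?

Σ_{i=5}^{22} i² = 3795 − 30 = 3765.

3765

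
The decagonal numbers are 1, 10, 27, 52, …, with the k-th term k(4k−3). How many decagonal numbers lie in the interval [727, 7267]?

30

The n-th decagonal number is n(4n−3).
Smallest index with value ≥ 727: n = 14 (giving 742).
Largest index with value ≤ 7267: n = 43 (giving 7267).
Indices 14 through 43: 30 terms.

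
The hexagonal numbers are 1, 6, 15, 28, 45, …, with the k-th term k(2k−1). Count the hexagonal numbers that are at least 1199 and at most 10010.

46

The n-th hexagonal number is n(2n−1).
Smallest index with value ≥ 1199: n = 25 (giving 1225).
Largest index with value ≤ 10010: n = 70 (giving 9730).
Indices 25 through 70: 46 terms.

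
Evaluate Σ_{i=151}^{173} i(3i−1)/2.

905073

Σ i(3i−1)/2 = (3Σi² − Σi) / 2 over i = 151..173.
Σi = 15051 − 11325 = 3726 and Σi² = 1740899 − 1136275 = 604624.
(3·604624 − 1·3726) / 2 = 1810146/2 = 905073.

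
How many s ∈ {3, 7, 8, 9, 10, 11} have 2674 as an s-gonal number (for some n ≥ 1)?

1

s = 3: P(3, 72) = 2628 and P(3, 73) = 2701; 2674 is not s-gonal.
s = 7: P(7, 33) = 2673 and P(7, 34) = 2839; 2674 is not s-gonal.
s = 8: P(8, 30) = 2640 and P(8, 31) = 2821; 2674 is not s-gonal.
s = 9: P(9, 28) = 2674. ✓
s = 10: P(10, 26) = 2626 and P(10, 27) = 2835; 2674 is not s-gonal.
s = 11: P(11, 24) = 2508 and P(11, 25) = 2725; 2674 is not s-gonal.
Hits: s ∈ {9} → 1.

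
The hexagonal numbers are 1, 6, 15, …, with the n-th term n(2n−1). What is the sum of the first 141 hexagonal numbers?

Σ i(2i−1) = 2Σi² − Σi over i = 1..141.
Σi = 10011 and Σi² = 944371.
2·944371 − 1·10011 = 1878731.

1878731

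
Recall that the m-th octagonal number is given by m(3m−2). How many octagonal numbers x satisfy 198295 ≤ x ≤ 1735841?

504

The n-th octagonal number is n(3n−2).
Smallest index with value ≥ 198295: n = 258 (giving 199176).
Largest index with value ≤ 1735841: n = 761 (giving 1735841).
Indices 258 through 761: 504 terms.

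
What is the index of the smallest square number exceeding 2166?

Solve n² > 2166 for integer n.
The largest n with value ≤ 2166 is 46 (since 2116 ≤ 2166 < 2209), so the first above is n = 47, value 2209.

47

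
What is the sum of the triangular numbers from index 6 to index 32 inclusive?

5949

Σ i(i+1)/2 = (Σi² + Σi) / 2 over i = 6..32.
Σi = 528 − 15 = 513 and Σi² = 11440 − 55 = 11385.
(1·11385 + 1·513) / 2 = 11898/2 = 5949.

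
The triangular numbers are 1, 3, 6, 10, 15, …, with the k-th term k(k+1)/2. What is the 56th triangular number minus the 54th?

56·57/2 = 1596 and 54·55/2 = 1485.
Difference: 1596 − 1485 = 111.

111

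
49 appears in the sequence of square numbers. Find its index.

7

We need n² = 49, so n = √49 = 7.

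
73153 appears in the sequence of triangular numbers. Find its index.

Set n(n+1)/2 = 73153, giving n² + n − 146306 = 0.
The discriminant is 1 + 8·73153 = 585225, and √585225 = 765.
So n = (-1 + 765) / 2 = 764/2 = 382.

382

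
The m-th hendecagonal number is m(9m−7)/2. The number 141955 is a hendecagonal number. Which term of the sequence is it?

178

Set n(9n−7)/2 = 141955, giving 9n² − 7n − 283910 = 0.
The discriminant is 49 + 72·141955 = 10220809, and √10220809 = 3197.
So n = (7 + 3197) / 18 = 3204/18 = 178.
Check: 178·(9·178 − 7)/2 = 141955. ✓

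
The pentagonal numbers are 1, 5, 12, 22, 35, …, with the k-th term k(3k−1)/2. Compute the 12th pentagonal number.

210

The 12th pentagonal number is n(3n−1)/2 with n = 12.
12·(3·12 − 1)/2 = 12·35/2 = 210.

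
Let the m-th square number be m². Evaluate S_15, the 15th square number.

225

The 15th square number is n² with n = 15.
15² = 225.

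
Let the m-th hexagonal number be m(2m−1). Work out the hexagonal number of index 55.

The 55th hexagonal number is n(2n−1) with n = 55.
55·(2·55 − 1) = 55·109 = 5995.

5995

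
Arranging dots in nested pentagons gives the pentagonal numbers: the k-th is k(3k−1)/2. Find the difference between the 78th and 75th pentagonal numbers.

687

78·(3·78 − 1)/2 = 9087 and 75·(3·75 − 1)/2 = 8400.
Difference: 9087 − 8400 = 687.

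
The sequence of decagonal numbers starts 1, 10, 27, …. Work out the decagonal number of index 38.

5662

The 38th decagonal number is n(4n−3) with n = 38.
38·(4·38 − 3) = 38·149 = 5662.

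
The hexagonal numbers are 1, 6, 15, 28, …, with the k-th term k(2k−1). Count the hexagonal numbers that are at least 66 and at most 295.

The n-th hexagonal number is n(2n−1).
Smallest index with value ≥ 66: n = 6 (giving 66).
Largest index with value ≤ 295: n = 12 (giving 276).
Indices 6 through 12: 7 terms.

7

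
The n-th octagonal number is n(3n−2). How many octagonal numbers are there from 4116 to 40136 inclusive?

The n-th octagonal number is n(3n−2).
Smallest index with value ≥ 4116: n = 38 (giving 4256).
Largest index with value ≤ 40136: n = 116 (giving 40136).
Indices 38 through 116: 79 terms.

79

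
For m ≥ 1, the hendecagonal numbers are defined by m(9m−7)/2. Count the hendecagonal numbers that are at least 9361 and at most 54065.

The n-th hendecagonal number is n(9n−7)/2.
Smallest index with value ≥ 9361: n = 46 (giving 9361).
Largest index with value ≤ 54065: n = 110 (giving 54065).
Indices 46 through 110: 65 terms.

65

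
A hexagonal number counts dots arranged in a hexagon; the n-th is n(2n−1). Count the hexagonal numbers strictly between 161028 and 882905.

The n-th hexagonal number is n(2n−1).
Smallest index with value > 161028: n = 285 (giving 162165).
Largest index with value < 882905: n = 664 (giving 881128).
Indices 285 through 664: 380 terms.

380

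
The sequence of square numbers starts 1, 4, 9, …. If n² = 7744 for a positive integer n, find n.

88

We need n² = 7744, so n = √7744 = 88.
Check: 88² = 7744. ✓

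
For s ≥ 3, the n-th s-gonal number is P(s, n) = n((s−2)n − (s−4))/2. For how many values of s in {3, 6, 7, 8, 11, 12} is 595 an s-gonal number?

1

s = 3: P(3, 34) = 595. ✓
s = 6: P(6, 17) = 561 and P(6, 18) = 630; 595 is not s-gonal.
s = 7: P(7, 15) = 540 and P(7, 16) = 616; 595 is not s-gonal.
s = 8: P(8, 14) = 560 and P(8, 15) = 645; 595 is not s-gonal.
s = 11: P(11, 11) = 506 and P(11, 12) = 606; 595 is not s-gonal.
s = 12: P(12, 11) = 561 and P(12, 12) = 672; 595 is not s-gonal.
Hits: s ∈ {3} → 1.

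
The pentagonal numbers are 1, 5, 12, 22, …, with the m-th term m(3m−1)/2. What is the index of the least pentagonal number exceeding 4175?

53

Solve n(3n−1)/2 > 4175 for integer n.
The largest n with value ≤ 4175 is 52 (since 4030 ≤ 4175 < 4187), so the first above is n = 53, value 4187.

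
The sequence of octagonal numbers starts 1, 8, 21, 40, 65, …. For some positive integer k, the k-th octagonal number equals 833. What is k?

Set n(3n−2) = 833, giving 3n² − 2n − 833 = 0.
So n = (2 + 100) / 6 = 102/6 = 17.
Check: 17·(3·17 − 2) = 833. ✓

17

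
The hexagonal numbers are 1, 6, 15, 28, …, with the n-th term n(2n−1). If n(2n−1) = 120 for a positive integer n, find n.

Set n(2n−1) = 120, giving 2n² − n − 120 = 0.
The discriminant is 1 + 8·120 = 961, and √961 = 31.
So n = (1 + 31) / 4 = 32/4 = 8.
Check: 8·(2·8 − 1) = 120. ✓

8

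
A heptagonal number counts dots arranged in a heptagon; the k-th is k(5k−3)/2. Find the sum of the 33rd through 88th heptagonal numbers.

543928

Σ i(5i−3)/2 = (5Σi² − 3Σi) / 2 over i = 33..88.
Σi = 3916 − 528 = 3388 and Σi² = 231044 − 11440 = 219604.
(5·219604 − 3·3388) / 2 = 1087856/2 = 543928.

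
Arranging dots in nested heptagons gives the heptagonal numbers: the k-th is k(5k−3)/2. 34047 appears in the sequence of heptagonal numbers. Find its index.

Set n(5n−3)/2 = 34047, giving 5n² − 3n − 68094 = 0.
The discriminant is 9 + 40·34047 = 1361889, and √1361889 = 1167.
So n = (3 + 1167) / 10 = 1170/10 = 117.

117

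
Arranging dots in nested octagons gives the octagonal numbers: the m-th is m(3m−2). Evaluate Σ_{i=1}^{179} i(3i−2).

5751270

Σ i(3i−2) = 3Σi² − 2Σi over i = 1..179.
Σi = 16110 and Σi² = 1927830.
3·1927830 − 2·16110 = 5751270.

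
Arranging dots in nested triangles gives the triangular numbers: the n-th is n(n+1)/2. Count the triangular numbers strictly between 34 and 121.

The n-th triangular number is n(n+1)/2.
Smallest index with value > 34: n = 8 (giving 36).
Largest index with value < 121: n = 15 (giving 120).
Indices 8 through 15: 8 terms.

8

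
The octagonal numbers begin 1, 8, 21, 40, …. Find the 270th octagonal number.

218160

270·(3·270 − 2) = 270·808 = 218160.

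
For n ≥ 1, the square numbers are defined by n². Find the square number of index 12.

144

The 12th square number is n² with n = 12.
12² = 144.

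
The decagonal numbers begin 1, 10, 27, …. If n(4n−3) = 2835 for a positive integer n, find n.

Set n(4n−3) = 2835, giving 4n² − 3n − 2835 = 0.
The discriminant is 9 + 16·2835 = 45369, and √45369 = 213.
So n = (3 + 213) / 8 = 216/8 = 27.

27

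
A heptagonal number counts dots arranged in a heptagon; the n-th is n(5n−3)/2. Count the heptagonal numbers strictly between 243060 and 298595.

33

The n-th heptagonal number is n(5n−3)/2.
Smallest index with value > 243060: n = 313 (giving 244453).
Largest index with value < 298595: n = 345 (giving 297045).
Indices 313 through 345: 33 terms.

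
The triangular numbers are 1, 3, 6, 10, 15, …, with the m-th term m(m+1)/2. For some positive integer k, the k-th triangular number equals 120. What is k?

Set n(n+1)/2 = 120, giving n² + n − 240 = 0.
The discriminant is 1 + 8·120 = 961, and √961 = 31.
So n = (-1 + 31) / 2 = 30/2 = 15.
Check: 15·16/2 = 120. ✓

15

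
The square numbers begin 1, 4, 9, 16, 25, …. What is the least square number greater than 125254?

125316

Solve n² > 125254 for integer n.
The largest n with value ≤ 125254 is 353 (since 124609 ≤ 125254 < 125316), so the first above is n = 354, value 125316.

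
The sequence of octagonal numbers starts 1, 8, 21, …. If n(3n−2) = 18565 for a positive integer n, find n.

79

Set n(3n−2) = 18565, giving 3n² − 2n − 18565 = 0.
So n = (2 + 472) / 6 = 474/6 = 79.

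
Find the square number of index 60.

The 60th square number is n² with n = 60.
60² = 3600.

3600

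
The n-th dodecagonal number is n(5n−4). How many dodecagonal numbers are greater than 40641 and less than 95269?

The n-th dodecagonal number is n(5n−4).
Smallest index with value > 40641: n = 91 (giving 41041).
Largest index with value < 95269: n = 138 (giving 94668).
Indices 91 through 138: 48 terms.

48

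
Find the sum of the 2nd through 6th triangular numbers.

Σ i(i+1)/2 = (Σi² + Σi) / 2 over i = 2..6.
Σi = 21 − 1 = 20 and Σi² = 91 − 1 = 90.
(1·90 + 1·20) / 2 = 110/2 = 55.

55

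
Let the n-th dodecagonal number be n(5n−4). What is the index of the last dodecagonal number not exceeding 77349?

124

Solve n(5n−4) ≤ 77349 for integer n.
n = 124 gives 76384 ≤ 77349, while n = 125 gives 77625 > 77349; so the answer is index 124.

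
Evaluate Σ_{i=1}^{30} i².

9455

Σ_{i=1}^{30} i² = 30·31·61/6 = 9455.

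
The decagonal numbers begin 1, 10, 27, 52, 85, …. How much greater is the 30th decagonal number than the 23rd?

1463

30·(4·30 − 3) = 3510 and 23·(4·23 − 3) = 2047.
Difference: 3510 − 2047 = 1463.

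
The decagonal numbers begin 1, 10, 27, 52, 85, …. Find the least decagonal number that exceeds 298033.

299482

Solve n(4n−3) > 298033 for integer n.
The largest n with value ≤ 298033 is 273 (since 297297 ≤ 298033 < 299482), so the first above is n = 274, value 299482.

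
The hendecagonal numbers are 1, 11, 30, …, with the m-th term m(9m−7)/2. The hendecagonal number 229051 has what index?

Set n(9n−7)/2 = 229051, giving 9n² − 7n − 458102 = 0.
The discriminant is 49 + 72·229051 = 16491721, and √16491721 = 4061.
So n = (7 + 4061) / 18 = 4068/18 = 226.
Check: 226·(9·226 − 7)/2 = 229051. ✓

226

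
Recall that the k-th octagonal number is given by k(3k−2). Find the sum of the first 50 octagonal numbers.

Σ i(3i−2) = 3Σi² − 2Σi over i = 1..50.
Σi = 1275 and Σi² = 42925.
3·42925 − 2·1275 = 126225.

126225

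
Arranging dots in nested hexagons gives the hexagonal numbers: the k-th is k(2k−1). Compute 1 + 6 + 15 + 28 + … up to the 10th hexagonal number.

715

Σ i(2i−1) = 2Σi² − Σi over i = 1..10.
Σi = 55 and Σi² = 385.
2·385 − 1·55 = 715.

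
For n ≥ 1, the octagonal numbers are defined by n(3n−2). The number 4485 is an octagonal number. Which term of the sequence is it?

39

Set n(3n−2) = 4485, giving 3n² − 2n − 4485 = 0.
So n = (2 + 232) / 6 = 234/6 = 39.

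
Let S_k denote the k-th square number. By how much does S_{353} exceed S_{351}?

353² = 124609 and 351² = 123201.
Difference: 124609 − 123201 = 1408.

1408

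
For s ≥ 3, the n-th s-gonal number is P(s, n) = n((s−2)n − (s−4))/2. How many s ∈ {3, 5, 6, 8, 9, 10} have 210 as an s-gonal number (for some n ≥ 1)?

s = 3: P(3, 20) = 210. ✓
s = 5: P(5, 12) = 210. ✓
s = 6: P(6, 10) = 190 and P(6, 11) = 231; 210 is not s-gonal.
s = 8: P(8, 8) = 176 and P(8, 9) = 225; 210 is not s-gonal.
s = 9: P(9, 8) = 204 and P(9, 9) = 261; 210 is not s-gonal.
s = 10: P(10, 7) = 175 and P(10, 8) = 232; 210 is not s-gonal.
Hits: s ∈ {3, 5} → 2.

2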